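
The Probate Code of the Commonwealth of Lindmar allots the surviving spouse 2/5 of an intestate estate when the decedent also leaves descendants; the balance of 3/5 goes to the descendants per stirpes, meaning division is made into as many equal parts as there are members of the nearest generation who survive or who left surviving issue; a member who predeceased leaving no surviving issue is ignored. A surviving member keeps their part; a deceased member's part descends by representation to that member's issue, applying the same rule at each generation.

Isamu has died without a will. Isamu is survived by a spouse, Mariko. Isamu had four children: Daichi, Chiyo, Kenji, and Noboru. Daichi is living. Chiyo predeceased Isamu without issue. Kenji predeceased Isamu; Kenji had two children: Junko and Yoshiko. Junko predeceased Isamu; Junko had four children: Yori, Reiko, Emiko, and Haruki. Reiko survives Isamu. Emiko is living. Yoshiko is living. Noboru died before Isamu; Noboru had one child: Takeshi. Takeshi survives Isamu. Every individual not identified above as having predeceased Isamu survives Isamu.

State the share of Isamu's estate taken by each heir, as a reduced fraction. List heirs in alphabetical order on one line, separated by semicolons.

Daichi 1/5; Emiko 1/40; Haruki 1/40; Mariko 2/5; Reiko 1/40; Takeshi 1/5; Yori 1/40; Yoshiko 1/10

Mariko, as surviving spouse, takes 2/5.
The remaining 3/5 passes to Isamu's descendants per stirpes.
Chiyo left no surviving issue, so that branch lapses and is disregarded.
The 3/5 is divided into 3 equal shares of 1/5 among Daichi, Kenji, Noboru.
Daichi is living and takes 1/5.
Kenji predeceased; the 1/5 allotted to Kenji's branch passes to Kenji's issue by representation.
The 1/5 is divided into 2 equal shares of 1/10 among Junko, Yoshiko.
Junko predeceased; the 1/10 allotted to Junko's branch passes to Junko's issue by representation.
The 1/10 is divided into 4 equal shares of 1/40 among Yori, Reiko, Emiko, Haruki.
Yori is living and takes 1/40.
Reiko is living and takes 1/40.
Emiko is living and takes 1/40.
Haruki is living and takes 1/40.
Yoshiko is living and takes 1/10.
Noboru predeceased; the 1/5 allotted to Noboru's branch passes to Noboru's issue by representation.
Takeshi is the sole taker at this level and receives the full 1/5.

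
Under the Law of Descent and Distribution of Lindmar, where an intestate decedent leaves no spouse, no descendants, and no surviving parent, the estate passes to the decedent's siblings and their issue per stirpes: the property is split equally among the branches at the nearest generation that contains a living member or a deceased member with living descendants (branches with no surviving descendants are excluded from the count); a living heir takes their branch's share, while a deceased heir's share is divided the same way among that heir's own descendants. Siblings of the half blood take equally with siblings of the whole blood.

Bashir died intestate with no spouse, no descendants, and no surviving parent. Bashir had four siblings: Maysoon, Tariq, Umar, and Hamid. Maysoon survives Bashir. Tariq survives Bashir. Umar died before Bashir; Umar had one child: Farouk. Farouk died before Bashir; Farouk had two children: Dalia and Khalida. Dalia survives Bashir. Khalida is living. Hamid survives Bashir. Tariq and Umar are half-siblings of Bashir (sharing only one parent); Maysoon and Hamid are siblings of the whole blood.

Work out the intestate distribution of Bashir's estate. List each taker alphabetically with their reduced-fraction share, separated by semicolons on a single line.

Dalia 1/8; Hamid 1/4; Khalida 1/8; Maysoon 1/4; Tariq 1/4

No spouse, descendants, or parent survives, so the estate passes to Bashir's siblings per stirpes.
Half-blood and whole-blood siblings take equally under the stated rule.
The estate is divided into 4 equal shares of 1/4 among Maysoon, Tariq, Umar, Hamid.
Maysoon is living and takes 1/4.
Tariq is living and takes 1/4.
Umar predeceased; the 1/4 allotted to Umar's branch passes to Umar's issue by representation.
Farouk's line is the sole branch at this level, so the full 1/4 passes to Farouk's issue by representation.
The 1/4 is divided into 2 equal shares of 1/8 among Dalia, Khalida.
Dalia is living and takes 1/8.
Khalida is living and takes 1/8.
Hamid is living and takes 1/4.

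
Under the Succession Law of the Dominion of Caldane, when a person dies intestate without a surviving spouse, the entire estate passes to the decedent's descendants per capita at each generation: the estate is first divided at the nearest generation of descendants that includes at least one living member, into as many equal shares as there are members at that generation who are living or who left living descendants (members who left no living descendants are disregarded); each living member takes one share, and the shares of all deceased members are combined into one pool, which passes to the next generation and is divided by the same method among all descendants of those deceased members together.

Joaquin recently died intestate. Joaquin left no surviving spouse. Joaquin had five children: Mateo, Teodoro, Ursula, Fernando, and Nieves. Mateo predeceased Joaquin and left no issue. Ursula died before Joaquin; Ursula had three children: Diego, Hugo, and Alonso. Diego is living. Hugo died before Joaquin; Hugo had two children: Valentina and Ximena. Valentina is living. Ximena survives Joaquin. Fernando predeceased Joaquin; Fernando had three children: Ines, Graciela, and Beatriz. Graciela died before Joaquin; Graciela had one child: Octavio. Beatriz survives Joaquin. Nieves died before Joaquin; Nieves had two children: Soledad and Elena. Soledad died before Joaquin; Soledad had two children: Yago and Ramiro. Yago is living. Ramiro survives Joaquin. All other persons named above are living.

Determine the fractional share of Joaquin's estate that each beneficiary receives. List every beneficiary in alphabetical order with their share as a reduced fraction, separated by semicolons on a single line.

There is no surviving spouse, so the entire estate passes to Joaquin's descendants per capita at each generation.
At generation 1 (Teodoro, Ursula, Fernando, Nieves) there are 4 shares of (1)/4 = 1/4 each.
Living: Teodoro — each takes 1/4.
Deceased: Ursula, Fernando, and Nieves. Their combined 3/4 is pooled and carried to generation 2.
At generation 2 (Diego, Hugo, Alonso, Ines, Graciela, Beatriz, Soledad, Elena) there are 8 shares of (3/4)/8 = 3/32 each.
Living: Diego, Alonso, Ines, Beatriz, and Elena — each takes 3/32.
Deceased: Hugo, Graciela, and Soledad. Their combined 9/32 is pooled and carried to generation 3.
At generation 3 (Valentina, Ximena, Octavio, Yago, Ramiro) there are 5 shares of (9/32)/5 = 9/160 each.
Living: Valentina, Ximena, Octavio, Yago, and Ramiro — each takes 9/160.

Alonso 3/32; Beatriz 3/32; Diego 3/32; Elena 3/32; Ines 3/32; Octavio 9/160; Ramiro 9/160; Teodoro 1/4; Valentina 9/160; Ximena 9/160; Yago 9/160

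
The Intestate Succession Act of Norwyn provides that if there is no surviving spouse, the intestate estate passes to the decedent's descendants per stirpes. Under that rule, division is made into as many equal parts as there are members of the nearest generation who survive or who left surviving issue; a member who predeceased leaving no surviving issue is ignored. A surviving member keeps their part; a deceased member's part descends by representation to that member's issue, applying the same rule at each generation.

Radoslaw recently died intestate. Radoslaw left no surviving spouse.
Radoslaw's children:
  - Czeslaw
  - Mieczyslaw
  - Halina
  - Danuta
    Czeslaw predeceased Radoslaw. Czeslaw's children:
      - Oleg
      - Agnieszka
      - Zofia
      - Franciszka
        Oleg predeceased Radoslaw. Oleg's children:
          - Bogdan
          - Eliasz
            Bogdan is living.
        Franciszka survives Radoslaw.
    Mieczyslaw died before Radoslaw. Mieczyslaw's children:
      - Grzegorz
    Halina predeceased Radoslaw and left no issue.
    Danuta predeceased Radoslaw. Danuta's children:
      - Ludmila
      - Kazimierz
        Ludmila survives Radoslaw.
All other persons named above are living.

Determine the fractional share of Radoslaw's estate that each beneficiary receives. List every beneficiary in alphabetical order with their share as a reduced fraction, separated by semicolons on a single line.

There is no surviving spouse, so the entire estate passes to Radoslaw's descendants per stirpes.
Halina left no surviving issue, so that branch lapses and is disregarded.
The estate is divided into 3 equal shares of 1/3 among Czeslaw, Mieczyslaw, Danuta.
Czeslaw predeceased; the 1/3 allotted to Czeslaw's branch passes to Czeslaw's issue by representation.
The 1/3 is divided into 4 equal shares of 1/12 among Oleg, Agnieszka, Zofia, Franciszka.
Oleg predeceased; the 1/12 allotted to Oleg's branch passes to Oleg's issue by representation.
The 1/12 is divided into 2 equal shares of 1/24 among Bogdan, Eliasz.
Bogdan is living and takes 1/24.
Eliasz is living and takes 1/24.
Agnieszka is living and takes 1/12.
Zofia is living and takes 1/12.
Franciszka is living and takes 1/12.
Mieczyslaw predeceased; the 1/3 allotted to Mieczyslaw's branch passes to Mieczyslaw's issue by representation.
Grzegorz is the sole taker at this level and receives the full 1/3.
Danuta predeceased; the 1/3 allotted to Danuta's branch passes to Danuta's issue by representation.
The 1/3 is divided into 2 equal shares of 1/6 among Ludmila, Kazimierz.
Ludmila is living and takes 1/6.
Kazimierz is living and takes 1/6.

Agnieszka 1/12; Bogdan 1/24; Eliasz 1/24; Franciszka 1/12; Grzegorz 1/3; Kazimierz 1/6; Ludmila 1/6; Zofia 1/12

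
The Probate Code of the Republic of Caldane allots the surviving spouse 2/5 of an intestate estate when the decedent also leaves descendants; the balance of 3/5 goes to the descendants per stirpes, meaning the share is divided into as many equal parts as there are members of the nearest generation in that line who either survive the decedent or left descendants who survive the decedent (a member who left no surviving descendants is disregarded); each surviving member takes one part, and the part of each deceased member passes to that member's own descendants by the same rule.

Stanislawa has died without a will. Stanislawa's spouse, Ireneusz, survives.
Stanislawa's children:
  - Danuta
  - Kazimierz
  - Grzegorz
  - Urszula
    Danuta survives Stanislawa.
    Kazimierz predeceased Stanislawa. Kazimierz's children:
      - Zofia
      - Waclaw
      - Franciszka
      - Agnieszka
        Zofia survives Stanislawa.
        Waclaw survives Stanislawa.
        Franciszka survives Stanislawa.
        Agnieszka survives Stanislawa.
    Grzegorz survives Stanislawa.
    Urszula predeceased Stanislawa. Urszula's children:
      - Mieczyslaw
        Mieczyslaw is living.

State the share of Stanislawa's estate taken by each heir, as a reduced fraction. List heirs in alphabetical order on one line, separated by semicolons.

Agnieszka 3/80; Danuta 3/20; Franciszka 3/80; Grzegorz 3/20; Ireneusz 2/5; Mieczyslaw 3/20; Waclaw 3/80; Zofia 3/80

Ireneusz, as surviving spouse, takes 2/5.
The remaining 3/5 passes to Stanislawa's descendants per stirpes.
The 3/5 is divided into 4 equal shares of 3/20 among Danuta, Kazimierz, Grzegorz, Urszula.
Danuta is living and takes 3/20.
Kazimierz predeceased; the 3/20 allotted to Kazimierz's branch passes to Kazimierz's issue by representation.
The 3/20 is divided into 4 equal shares of 3/80 among Zofia, Waclaw, Franciszka, Agnieszka.
Zofia is living and takes 3/80.
Waclaw is living and takes 3/80.
Franciszka is living and takes 3/80.
Agnieszka is living and takes 3/80.
Grzegorz is living and takes 3/20.
Urszula predeceased; the 3/20 allotted to Urszula's branch passes to Urszula's issue by representation.
Mieczyslaw is the sole taker at this level and receives the full 3/20.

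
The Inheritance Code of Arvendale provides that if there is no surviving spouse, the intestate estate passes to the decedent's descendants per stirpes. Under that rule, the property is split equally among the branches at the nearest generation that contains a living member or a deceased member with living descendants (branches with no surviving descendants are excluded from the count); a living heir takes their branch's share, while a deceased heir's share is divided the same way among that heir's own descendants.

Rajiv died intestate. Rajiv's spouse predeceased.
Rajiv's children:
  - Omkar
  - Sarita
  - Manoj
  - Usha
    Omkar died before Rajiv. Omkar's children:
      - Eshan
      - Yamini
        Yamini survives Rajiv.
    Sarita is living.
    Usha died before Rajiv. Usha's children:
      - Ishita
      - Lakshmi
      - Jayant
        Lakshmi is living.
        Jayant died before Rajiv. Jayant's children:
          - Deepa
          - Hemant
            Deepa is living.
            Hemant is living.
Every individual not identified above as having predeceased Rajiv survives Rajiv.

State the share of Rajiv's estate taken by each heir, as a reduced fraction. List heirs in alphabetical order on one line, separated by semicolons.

Deepa 1/24; Eshan 1/8; Hemant 1/24; Ishita 1/12; Lakshmi 1/12; Manoj 1/4; Sarita 1/4; Yamini 1/8

There is no surviving spouse, so the entire estate passes to Rajiv's descendants per stirpes.
The estate is divided into 4 equal shares of 1/4 among Omkar, Sarita, Manoj, Usha.
Omkar predeceased; the 1/4 allotted to Omkar's branch passes to Omkar's issue by representation.
The 1/4 is divided into 2 equal shares of 1/8 among Eshan, Yamini.
Eshan is living and takes 1/8.
Yamini is living and takes 1/8.
Sarita is living and takes 1/4.
Manoj is living and takes 1/4.
Usha predeceased; the 1/4 allotted to Usha's branch passes to Usha's issue by representation.
The 1/4 is divided into 3 equal shares of 1/12 among Ishita, Lakshmi, Jayant.
Ishita is living and takes 1/12.
Lakshmi is living and takes 1/12.
Jayant predeceased; the 1/12 allotted to Jayant's branch passes to Jayant's issue by representation.
The 1/12 is divided into 2 equal shares of 1/24 among Deepa, Hemant.
Deepa is living and takes 1/24.
Hemant is living and takes 1/24.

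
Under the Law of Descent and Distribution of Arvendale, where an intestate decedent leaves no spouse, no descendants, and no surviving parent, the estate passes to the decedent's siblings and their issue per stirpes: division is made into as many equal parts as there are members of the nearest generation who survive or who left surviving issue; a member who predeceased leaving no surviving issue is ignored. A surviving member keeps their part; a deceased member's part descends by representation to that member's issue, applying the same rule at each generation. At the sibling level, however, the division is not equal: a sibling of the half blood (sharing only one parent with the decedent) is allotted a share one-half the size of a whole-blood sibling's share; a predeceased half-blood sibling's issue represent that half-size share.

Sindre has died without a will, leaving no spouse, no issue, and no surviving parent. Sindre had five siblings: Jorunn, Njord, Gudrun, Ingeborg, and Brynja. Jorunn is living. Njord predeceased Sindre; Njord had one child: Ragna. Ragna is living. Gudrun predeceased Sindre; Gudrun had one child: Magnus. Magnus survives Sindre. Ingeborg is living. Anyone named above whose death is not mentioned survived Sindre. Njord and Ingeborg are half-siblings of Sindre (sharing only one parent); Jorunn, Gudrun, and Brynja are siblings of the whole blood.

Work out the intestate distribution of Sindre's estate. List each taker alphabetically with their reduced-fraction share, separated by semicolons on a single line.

No spouse, descendants, or parent survives, so the estate passes to Sindre's siblings per stirpes.
Half-blood siblings count for one-half the weight of whole-blood siblings at the initial division.
Dividing 1 in proportion to weights (total weight 4): Jorunn (weight 1) → 1/4; Njord (weight 1/2) → 1/8; Gudrun (weight 1) → 1/4; Ingeborg (weight 1/2) → 1/8; Brynja (weight 1) → 1/4.
Jorunn is living and takes 1/4.
Njord predeceased; the 1/8 allotted to Njord's branch passes to Njord's issue by representation.
Ragna is the sole taker at this level and receives the full 1/8.
Gudrun predeceased; the 1/4 allotted to Gudrun's branch passes to Gudrun's issue by representation.
Magnus is the sole taker at this level and receives the full 1/4.
Ingeborg is living and takes 1/8.
Brynja is living and takes 1/4.

Brynja 1/4; Ingeborg 1/8; Jorunn 1/4; Magnus 1/4; Ragna 1/8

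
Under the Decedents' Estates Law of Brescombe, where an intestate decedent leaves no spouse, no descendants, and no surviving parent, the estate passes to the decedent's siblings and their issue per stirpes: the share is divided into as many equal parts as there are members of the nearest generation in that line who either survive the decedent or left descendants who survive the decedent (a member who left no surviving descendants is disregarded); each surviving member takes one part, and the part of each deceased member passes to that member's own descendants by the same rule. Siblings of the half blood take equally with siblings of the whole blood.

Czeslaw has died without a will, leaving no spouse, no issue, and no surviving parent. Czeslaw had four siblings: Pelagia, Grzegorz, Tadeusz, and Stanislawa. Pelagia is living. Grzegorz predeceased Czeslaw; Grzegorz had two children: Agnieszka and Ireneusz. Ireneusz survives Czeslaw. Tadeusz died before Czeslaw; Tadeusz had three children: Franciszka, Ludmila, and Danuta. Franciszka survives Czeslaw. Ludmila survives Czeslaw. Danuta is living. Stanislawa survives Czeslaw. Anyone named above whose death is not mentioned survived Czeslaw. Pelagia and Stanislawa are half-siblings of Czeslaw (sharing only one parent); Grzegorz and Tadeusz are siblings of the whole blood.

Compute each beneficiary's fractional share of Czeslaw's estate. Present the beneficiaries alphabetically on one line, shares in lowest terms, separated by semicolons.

No spouse, descendants, or parent survives, so the estate passes to Czeslaw's siblings per stirpes.
Half-blood and whole-blood siblings take equally under the stated rule.
The estate is divided into 4 equal shares of 1/4 among Pelagia, Grzegorz, Tadeusz, Stanislawa.
Pelagia is living and takes 1/4.
Grzegorz predeceased; the 1/4 allotted to Grzegorz's branch passes to Grzegorz's issue by representation.
The 1/4 is divided into 2 equal shares of 1/8 among Agnieszka, Ireneusz.
Agnieszka is living and takes 1/8.
Ireneusz is living and takes 1/8.
Tadeusz predeceased; the 1/4 allotted to Tadeusz's branch passes to Tadeusz's issue by representation.
The 1/4 is divided into 3 equal shares of 1/12 among Franciszka, Ludmila, Danuta.
Franciszka is living and takes 1/12.
Ludmila is living and takes 1/12.
Danuta is living and takes 1/12.
Stanislawa is living and takes 1/4.

Agnieszka 1/8; Danuta 1/12; Franciszka 1/12; Ireneusz 1/8; Ludmila 1/12; Pelagia 1/4; Stanislawa 1/4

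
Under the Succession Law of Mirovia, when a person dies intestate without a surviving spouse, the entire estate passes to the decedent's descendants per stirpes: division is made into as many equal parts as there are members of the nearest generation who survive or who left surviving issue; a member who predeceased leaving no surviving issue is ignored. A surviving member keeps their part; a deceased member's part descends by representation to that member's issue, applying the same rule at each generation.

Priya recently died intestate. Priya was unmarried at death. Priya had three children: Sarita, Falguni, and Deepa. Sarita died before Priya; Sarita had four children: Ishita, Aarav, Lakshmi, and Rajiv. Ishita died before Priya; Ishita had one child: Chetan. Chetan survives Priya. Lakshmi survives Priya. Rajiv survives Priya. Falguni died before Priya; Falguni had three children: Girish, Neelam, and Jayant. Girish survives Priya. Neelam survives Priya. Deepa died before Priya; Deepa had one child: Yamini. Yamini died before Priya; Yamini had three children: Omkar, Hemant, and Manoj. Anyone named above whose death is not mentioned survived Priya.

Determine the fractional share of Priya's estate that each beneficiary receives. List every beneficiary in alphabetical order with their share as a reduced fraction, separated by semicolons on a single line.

Aarav 1/12; Chetan 1/12; Girish 1/9; Hemant 1/9; Jayant 1/9; Lakshmi 1/12; Manoj 1/9; Neelam 1/9; Omkar 1/9; Rajiv 1/12

There is no surviving spouse, so the entire estate passes to Priya's descendants per stirpes.
The estate is divided into 3 equal shares of 1/3 among Sarita, Falguni, Deepa.
Sarita predeceased; the 1/3 allotted to Sarita's branch passes to Sarita's issue by representation.
The 1/3 is divided into 4 equal shares of 1/12 among Ishita, Aarav, Lakshmi, Rajiv.
Ishita predeceased; the 1/12 allotted to Ishita's branch passes to Ishita's issue by representation.
Chetan is the sole taker at this level and receives the full 1/12.
Aarav is living and takes 1/12.
Lakshmi is living and takes 1/12.
Rajiv is living and takes 1/12.
Falguni predeceased; the 1/3 allotted to Falguni's branch passes to Falguni's issue by representation.
The 1/3 is divided into 3 equal shares of 1/9 among Girish, Neelam, Jayant.
Girish is living and takes 1/9.
Neelam is living and takes 1/9.
Jayant is living and takes 1/9.
Deepa predeceased; the 1/3 allotted to Deepa's branch passes to Deepa's issue by representation.
Yamini's line is the sole branch at this level, so the full 1/3 passes to Yamini's issue by representation.
The 1/3 is divided into 3 equal shares of 1/9 among Omkar, Hemant, Manoj.
Omkar is living and takes 1/9.
Hemant is living and takes 1/9.
Manoj is living and takes 1/9.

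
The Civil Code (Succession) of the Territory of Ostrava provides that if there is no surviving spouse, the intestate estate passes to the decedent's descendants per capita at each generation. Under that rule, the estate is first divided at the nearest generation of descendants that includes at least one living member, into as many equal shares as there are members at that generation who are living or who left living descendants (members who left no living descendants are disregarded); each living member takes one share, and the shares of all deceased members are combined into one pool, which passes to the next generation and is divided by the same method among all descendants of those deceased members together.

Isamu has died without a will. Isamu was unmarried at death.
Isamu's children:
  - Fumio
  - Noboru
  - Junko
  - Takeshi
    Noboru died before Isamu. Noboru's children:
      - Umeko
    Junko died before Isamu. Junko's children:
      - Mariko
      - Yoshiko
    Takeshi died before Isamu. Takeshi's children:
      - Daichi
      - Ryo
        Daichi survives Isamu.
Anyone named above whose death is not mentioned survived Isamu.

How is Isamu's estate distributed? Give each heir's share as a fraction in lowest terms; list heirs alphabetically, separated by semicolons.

Daichi 3/20; Fumio 1/4; Mariko 3/20; Ryo 3/20; Umeko 3/20; Yoshiko 3/20

There is no surviving spouse, so the entire estate passes to Isamu's descendants per capita at each generation.
At generation 1 (Fumio, Noboru, Junko, Takeshi) there are 4 shares of (1)/4 = 1/4 each.
Living: Fumio — each takes 1/4.
Deceased: Noboru, Junko, and Takeshi. Their combined 3/4 is pooled and carried to generation 2.
At generation 2 (Umeko, Mariko, Yoshiko, Daichi, Ryo) there are 5 shares of (3/4)/5 = 3/20 each.
Living: Umeko, Mariko, Yoshiko, Daichi, and Ryo — each takes 3/20.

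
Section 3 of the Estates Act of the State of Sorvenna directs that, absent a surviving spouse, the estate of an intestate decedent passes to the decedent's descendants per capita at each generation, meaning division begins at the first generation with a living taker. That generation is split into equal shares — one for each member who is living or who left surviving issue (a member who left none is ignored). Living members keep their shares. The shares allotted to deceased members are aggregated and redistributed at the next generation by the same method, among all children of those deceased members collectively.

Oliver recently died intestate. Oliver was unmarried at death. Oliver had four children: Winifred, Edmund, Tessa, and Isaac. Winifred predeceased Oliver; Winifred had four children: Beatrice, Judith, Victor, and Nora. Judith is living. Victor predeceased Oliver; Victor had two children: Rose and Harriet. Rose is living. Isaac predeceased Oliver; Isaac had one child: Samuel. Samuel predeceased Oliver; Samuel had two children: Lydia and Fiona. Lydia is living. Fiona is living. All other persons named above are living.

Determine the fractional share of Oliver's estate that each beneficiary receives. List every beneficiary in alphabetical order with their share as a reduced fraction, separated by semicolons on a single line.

Beatrice 1/10; Edmund 1/4; Fiona 1/20; Harriet 1/20; Judith 1/10; Lydia 1/20; Nora 1/10; Rose 1/20; Tessa 1/4

There is no surviving spouse, so the entire estate passes to Oliver's descendants per capita at each generation.
At generation 1 (Winifred, Edmund, Tessa, Isaac) there are 4 shares of (1)/4 = 1/4 each.
Living: Edmund and Tessa — each takes 1/4.
Deceased: Winifred and Isaac. Their combined 1/2 is pooled and carried to generation 2.
At generation 2 (Beatrice, Judith, Victor, Nora, Samuel) there are 5 shares of (1/2)/5 = 1/10 each.
Living: Beatrice, Judith, and Nora — each takes 1/10.
Deceased: Victor and Samuel. Their combined 1/5 is pooled and carried to generation 3.
At generation 3 (Rose, Harriet, Lydia, Fiona) there are 4 shares of (1/5)/4 = 1/20 each.
Living: Rose, Harriet, Lydia, and Fiona — each takes 1/20.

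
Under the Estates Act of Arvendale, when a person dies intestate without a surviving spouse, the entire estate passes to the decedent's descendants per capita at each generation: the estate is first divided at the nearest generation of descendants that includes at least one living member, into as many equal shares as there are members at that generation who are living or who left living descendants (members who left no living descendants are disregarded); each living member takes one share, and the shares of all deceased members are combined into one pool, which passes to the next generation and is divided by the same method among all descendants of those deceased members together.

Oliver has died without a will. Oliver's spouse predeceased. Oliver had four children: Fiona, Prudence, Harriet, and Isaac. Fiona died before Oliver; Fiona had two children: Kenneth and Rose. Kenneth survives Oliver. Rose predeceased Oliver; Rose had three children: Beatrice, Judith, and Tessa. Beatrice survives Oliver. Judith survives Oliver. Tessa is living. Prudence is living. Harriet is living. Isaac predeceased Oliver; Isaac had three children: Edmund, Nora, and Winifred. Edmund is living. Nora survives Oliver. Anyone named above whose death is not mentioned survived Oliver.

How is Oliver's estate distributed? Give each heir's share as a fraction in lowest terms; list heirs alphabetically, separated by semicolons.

There is no surviving spouse, so the entire estate passes to Oliver's descendants per capita at each generation.
At generation 1 (Fiona, Prudence, Harriet, Isaac) there are 4 shares of (1)/4 = 1/4 each.
Living: Prudence and Harriet — each takes 1/4.
Deceased: Fiona and Isaac. Their combined 1/2 is pooled and carried to generation 2.
At generation 2 (Kenneth, Rose, Edmund, Nora, Winifred) there are 5 shares of (1/2)/5 = 1/10 each.
Living: Kenneth, Edmund, Nora, and Winifred — each takes 1/10.
Deceased: Rose. That 1/10 share is carried to generation 3.
At generation 3 (Beatrice, Judith, Tessa) there are 3 shares of (1/10)/3 = 1/30 each.
Living: Beatrice, Judith, and Tessa — each takes 1/30.

Beatrice 1/30; Edmund 1/10; Harriet 1/4; Judith 1/30; Kenneth 1/10; Nora 1/10; Prudence 1/4; Tessa 1/30; Winifred 1/10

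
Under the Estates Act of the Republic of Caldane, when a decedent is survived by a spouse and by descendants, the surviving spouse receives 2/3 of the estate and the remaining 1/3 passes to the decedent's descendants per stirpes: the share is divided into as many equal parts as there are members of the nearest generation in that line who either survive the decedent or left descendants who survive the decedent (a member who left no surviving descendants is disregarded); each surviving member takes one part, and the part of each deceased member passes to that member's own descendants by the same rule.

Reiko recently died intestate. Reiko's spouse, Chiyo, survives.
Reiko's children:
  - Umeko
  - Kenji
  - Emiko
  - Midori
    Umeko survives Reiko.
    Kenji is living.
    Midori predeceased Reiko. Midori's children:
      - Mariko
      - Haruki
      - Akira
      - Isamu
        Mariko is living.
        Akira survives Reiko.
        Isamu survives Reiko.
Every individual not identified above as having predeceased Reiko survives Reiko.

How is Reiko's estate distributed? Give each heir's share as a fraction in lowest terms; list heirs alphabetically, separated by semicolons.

Akira 1/48; Chiyo 2/3; Emiko 1/12; Haruki 1/48; Isamu 1/48; Kenji 1/12; Mariko 1/48; Umeko 1/12

Chiyo, as surviving spouse, takes 2/3.
The remaining 1/3 passes to Reiko's descendants per stirpes.
The 1/3 is divided into 4 equal shares of 1/12 among Umeko, Kenji, Emiko, Midori.
Umeko is living and takes 1/12.
Kenji is living and takes 1/12.
Emiko is living and takes 1/12.
Midori predeceased; the 1/12 allotted to Midori's branch passes to Midori's issue by representation.
The 1/12 is divided into 4 equal shares of 1/48 among Mariko, Haruki, Akira, Isamu.
Mariko is living and takes 1/48.
Haruki is living and takes 1/48.
Akira is living and takes 1/48.
Isamu is living and takes 1/48.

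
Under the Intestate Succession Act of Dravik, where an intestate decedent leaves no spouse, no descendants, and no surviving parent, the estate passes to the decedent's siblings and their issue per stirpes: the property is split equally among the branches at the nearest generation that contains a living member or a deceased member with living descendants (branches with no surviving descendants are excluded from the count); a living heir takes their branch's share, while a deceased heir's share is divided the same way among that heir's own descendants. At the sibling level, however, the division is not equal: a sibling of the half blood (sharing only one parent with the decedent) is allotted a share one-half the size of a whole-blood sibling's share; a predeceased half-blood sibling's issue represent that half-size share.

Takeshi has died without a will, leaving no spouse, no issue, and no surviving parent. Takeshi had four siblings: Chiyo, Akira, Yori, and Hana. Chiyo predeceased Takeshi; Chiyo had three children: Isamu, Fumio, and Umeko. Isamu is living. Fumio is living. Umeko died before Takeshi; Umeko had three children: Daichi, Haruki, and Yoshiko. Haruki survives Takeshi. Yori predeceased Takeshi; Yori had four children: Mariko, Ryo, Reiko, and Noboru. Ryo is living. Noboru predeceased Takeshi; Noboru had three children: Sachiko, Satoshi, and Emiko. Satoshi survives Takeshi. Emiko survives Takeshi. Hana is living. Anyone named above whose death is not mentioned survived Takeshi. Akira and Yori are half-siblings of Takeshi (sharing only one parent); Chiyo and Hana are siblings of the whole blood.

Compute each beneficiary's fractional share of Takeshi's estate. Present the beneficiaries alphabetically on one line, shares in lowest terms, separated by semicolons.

No spouse, descendants, or parent survives, so the estate passes to Takeshi's siblings per stirpes.
Half-blood siblings count for one-half the weight of whole-blood siblings at the initial division.
Dividing 1 in proportion to weights (total weight 3): Chiyo (weight 1) → 1/3; Akira (weight 1/2) → 1/6; Yori (weight 1/2) → 1/6; Hana (weight 1) → 1/3.
Chiyo predeceased; the 1/3 allotted to Chiyo's branch passes to Chiyo's issue by representation.
The 1/3 is divided into 3 equal shares of 1/9 among Isamu, Fumio, Umeko.
Isamu is living and takes 1/9.
Fumio is living and takes 1/9.
Umeko predeceased; the 1/9 allotted to Umeko's branch passes to Umeko's issue by representation.
The 1/9 is divided into 3 equal shares of 1/27 among Daichi, Haruki, Yoshiko.
Daichi is living and takes 1/27.
Haruki is living and takes 1/27.
Yoshiko is living and takes 1/27.
Akira is living and takes 1/6.
Yori predeceased; the 1/6 allotted to Yori's branch passes to Yori's issue by representation.
The 1/6 is divided into 4 equal shares of 1/24 among Mariko, Ryo, Reiko, Noboru.
Mariko is living and takes 1/24.
Ryo is living and takes 1/24.
Reiko is living and takes 1/24.
Noboru predeceased; the 1/24 allotted to Noboru's branch passes to Noboru's issue by representation.
The 1/24 is divided into 3 equal shares of 1/72 among Sachiko, Satoshi, Emiko.
Sachiko is living and takes 1/72.
Satoshi is living and takes 1/72.
Emiko is living and takes 1/72.
Hana is living and takes 1/3.

Akira 1/6; Daichi 1/27; Emiko 1/72; Fumio 1/9; Hana 1/3; Haruki 1/27; Isamu 1/9; Mariko 1/24; Reiko 1/24; Ryo 1/24; Sachiko 1/72; Satoshi 1/72; Yoshiko 1/27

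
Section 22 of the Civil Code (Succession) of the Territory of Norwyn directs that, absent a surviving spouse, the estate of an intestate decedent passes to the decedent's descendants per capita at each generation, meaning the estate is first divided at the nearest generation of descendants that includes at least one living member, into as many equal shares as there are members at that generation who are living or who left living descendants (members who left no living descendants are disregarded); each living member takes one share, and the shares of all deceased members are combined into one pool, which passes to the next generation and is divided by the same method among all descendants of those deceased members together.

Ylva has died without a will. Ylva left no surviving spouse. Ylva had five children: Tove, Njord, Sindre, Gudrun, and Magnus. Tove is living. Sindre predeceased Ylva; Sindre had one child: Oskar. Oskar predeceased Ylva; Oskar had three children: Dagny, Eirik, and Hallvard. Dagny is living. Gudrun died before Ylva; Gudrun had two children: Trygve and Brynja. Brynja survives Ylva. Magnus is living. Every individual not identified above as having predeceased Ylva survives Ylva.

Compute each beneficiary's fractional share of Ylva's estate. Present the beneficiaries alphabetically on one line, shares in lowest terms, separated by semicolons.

There is no surviving spouse, so the entire estate passes to Ylva's descendants per capita at each generation.
At generation 1 (Tove, Njord, Sindre, Gudrun, Magnus) there are 5 shares of (1)/5 = 1/5 each.
Living: Tove, Njord, and Magnus — each takes 1/5.
Deceased: Sindre and Gudrun. Their combined 2/5 is pooled and carried to generation 2.
At generation 2 (Oskar, Trygve, Brynja) there are 3 shares of (2/5)/3 = 2/15 each.
Living: Trygve and Brynja — each takes 2/15.
Deceased: Oskar. That 2/15 share is carried to generation 3.
At generation 3 (Dagny, Eirik, Hallvard) there are 3 shares of (2/15)/3 = 2/45 each.
Living: Dagny, Eirik, and Hallvard — each takes 2/45.

Brynja 2/15; Dagny 2/45; Eirik 2/45; Hallvard 2/45; Magnus 1/5; Njord 1/5; Tove 1/5; Trygve 2/15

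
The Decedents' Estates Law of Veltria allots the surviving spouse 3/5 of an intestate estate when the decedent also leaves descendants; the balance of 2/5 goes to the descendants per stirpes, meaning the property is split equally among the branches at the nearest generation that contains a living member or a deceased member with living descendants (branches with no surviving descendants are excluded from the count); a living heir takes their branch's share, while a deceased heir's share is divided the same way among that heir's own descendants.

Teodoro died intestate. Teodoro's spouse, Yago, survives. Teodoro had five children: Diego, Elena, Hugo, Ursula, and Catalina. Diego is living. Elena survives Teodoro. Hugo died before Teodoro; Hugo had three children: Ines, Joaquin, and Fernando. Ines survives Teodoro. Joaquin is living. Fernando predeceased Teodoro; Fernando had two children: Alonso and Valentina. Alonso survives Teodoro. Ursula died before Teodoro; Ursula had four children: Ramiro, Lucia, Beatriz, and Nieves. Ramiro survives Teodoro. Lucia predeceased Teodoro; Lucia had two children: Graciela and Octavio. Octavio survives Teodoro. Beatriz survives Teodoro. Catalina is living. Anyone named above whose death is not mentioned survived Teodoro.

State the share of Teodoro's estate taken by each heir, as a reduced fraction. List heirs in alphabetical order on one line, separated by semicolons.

Alonso 1/75; Beatriz 1/50; Catalina 2/25; Diego 2/25; Elena 2/25; Graciela 1/100; Ines 2/75; Joaquin 2/75; Nieves 1/50; Octavio 1/100; Ramiro 1/50; Valentina 1/75; Yago 3/5

Yago, as surviving spouse, takes 3/5.
The remaining 2/5 passes to Teodoro's descendants per stirpes.
The 2/5 is divided into 5 equal shares of 2/25 among Diego, Elena, Hugo, Ursula, Catalina.
Diego is living and takes 2/25.
Elena is living and takes 2/25.
Hugo predeceased; the 2/25 allotted to Hugo's branch passes to Hugo's issue by representation.
The 2/25 is divided into 3 equal shares of 2/75 among Ines, Joaquin, Fernando.
Ines is living and takes 2/75.
Joaquin is living and takes 2/75.
Fernando predeceased; the 2/75 allotted to Fernando's branch passes to Fernando's issue by representation.
The 2/75 is divided into 2 equal shares of 1/75 among Alonso, Valentina.
Alonso is living and takes 1/75.
Valentina is living and takes 1/75.
Ursula predeceased; the 2/25 allotted to Ursula's branch passes to Ursula's issue by representation.
The 2/25 is divided into 4 equal shares of 1/50 among Ramiro, Lucia, Beatriz, Nieves.
Ramiro is living and takes 1/50.
Lucia predeceased; the 1/50 allotted to Lucia's branch passes to Lucia's issue by representation.
The 1/50 is divided into 2 equal shares of 1/100 among Graciela, Octavio.
Graciela is living and takes 1/100.
Octavio is living and takes 1/100.
Beatriz is living and takes 1/50.
Nieves is living and takes 1/50.
Catalina is living and takes 2/25.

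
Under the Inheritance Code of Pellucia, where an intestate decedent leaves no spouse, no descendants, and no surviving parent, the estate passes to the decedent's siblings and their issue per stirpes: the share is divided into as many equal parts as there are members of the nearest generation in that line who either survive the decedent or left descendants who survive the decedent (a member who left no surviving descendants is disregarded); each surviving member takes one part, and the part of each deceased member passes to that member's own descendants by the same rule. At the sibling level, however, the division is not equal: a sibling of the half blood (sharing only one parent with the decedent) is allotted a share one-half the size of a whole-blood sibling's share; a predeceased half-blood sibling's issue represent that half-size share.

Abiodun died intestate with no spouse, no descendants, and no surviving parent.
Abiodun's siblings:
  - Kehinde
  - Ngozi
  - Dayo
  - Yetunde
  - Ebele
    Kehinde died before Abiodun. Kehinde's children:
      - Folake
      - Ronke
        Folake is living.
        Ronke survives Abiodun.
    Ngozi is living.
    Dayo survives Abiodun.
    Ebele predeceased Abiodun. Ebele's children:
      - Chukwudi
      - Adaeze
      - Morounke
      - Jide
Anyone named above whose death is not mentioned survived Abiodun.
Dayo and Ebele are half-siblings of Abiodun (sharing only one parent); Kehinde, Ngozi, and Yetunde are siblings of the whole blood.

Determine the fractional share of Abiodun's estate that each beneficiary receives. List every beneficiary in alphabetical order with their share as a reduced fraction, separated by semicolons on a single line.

Adaeze 1/32; Chukwudi 1/32; Dayo 1/8; Folake 1/8; Jide 1/32; Morounke 1/32; Ngozi 1/4; Ronke 1/8; Yetunde 1/4

No spouse, descendants, or parent survives, so the estate passes to Abiodun's siblings per stirpes.
Half-blood siblings count for one-half the weight of whole-blood siblings at the initial division.
Dividing 1 in proportion to weights (total weight 4): Kehinde (weight 1) → 1/4; Ngozi (weight 1) → 1/4; Dayo (weight 1/2) → 1/8; Yetunde (weight 1) → 1/4; Ebele (weight 1/2) → 1/8.
Kehinde predeceased; the 1/4 allotted to Kehinde's branch passes to Kehinde's issue by representation.
The 1/4 is divided into 2 equal shares of 1/8 among Folake, Ronke.
Folake is living and takes 1/8.
Ronke is living and takes 1/8.
Ngozi is living and takes 1/4.
Dayo is living and takes 1/8.
Yetunde is living and takes 1/4.
Ebele predeceased; the 1/8 allotted to Ebele's branch passes to Ebele's issue by representation.
The 1/8 is divided into 4 equal shares of 1/32 among Chukwudi, Adaeze, Morounke, Jide.
Chukwudi is living and takes 1/32.
Adaeze is living and takes 1/32.
Morounke is living and takes 1/32.
Jide is living and takes 1/32.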